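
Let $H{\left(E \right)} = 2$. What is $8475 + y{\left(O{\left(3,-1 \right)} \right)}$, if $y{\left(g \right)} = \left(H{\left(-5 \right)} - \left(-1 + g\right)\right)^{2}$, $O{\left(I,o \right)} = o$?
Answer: $8491$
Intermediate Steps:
$y{\left(g \right)} = \left(3 - g\right)^{2}$ ($y{\left(g \right)} = \left(2 - \left(-1 + g\right)\right)^{2} = \left(3 - g\right)^{2}$)
$8475 + y{\left(O{\left(3,-1 \right)} \right)} = 8475 + \left(3 - -1\right)^{2} = 8475 + \left(3 + 1\right)^{2} = 8475 + 4^{2} = 8475 + 16 = 8491$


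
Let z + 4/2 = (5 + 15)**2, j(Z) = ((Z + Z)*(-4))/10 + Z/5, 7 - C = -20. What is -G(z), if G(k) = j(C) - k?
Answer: 2071/5 ≈ 414.20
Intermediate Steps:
C = 27 (C = 7 - 1*(-20) = 7 + 20 = 27)
j(Z) = -3*Z/5 (j(Z) = ((2*Z)*(-4))*(1/10) + Z*(1/5) = -8*Z*(1/10) + Z/5 = -4*Z/5 + Z/5 = -3*Z/5)
z = 398 (z = -2 + (5 + 15)**2 = -2 + 20**2 = -2 + 400 = 398)
G(k) = -81/5 - k (G(k) = -3/5*27 - k = -81/5 - k)
-G(z) = -(-81/5 - 1*398) = -(-81/5 - 398) = -1*(-2071/5) = 2071/5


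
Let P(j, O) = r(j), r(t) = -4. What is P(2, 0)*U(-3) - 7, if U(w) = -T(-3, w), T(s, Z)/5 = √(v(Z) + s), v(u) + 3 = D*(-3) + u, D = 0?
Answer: -7 + 60*I ≈ -7.0 + 60.0*I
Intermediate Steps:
P(j, O) = -4
v(u) = -3 + u (v(u) = -3 + (0*(-3) + u) = -3 + (0 + u) = -3 + u)
T(s, Z) = 5*√(-3 + Z + s) (T(s, Z) = 5*√((-3 + Z) + s) = 5*√(-3 + Z + s))
U(w) = -5*√(-6 + w) (U(w) = -5*√(-3 + w - 3) = -5*√(-6 + w))
P(2, 0)*U(-3) - 7 = -(-20)*√(-6 - 3) - 7 = -(-20)*√(-9) - 7 = -(-20)*3*I - 7 = -(-60)*I - 7 = 60*I - 7 = -7 + 60*I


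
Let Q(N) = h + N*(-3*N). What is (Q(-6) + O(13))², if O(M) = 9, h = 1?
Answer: 9604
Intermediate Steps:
Q(N) = 1 - 3*N² (Q(N) = 1 + N*(-3*N) = 1 - 3*N²)
(Q(-6) + O(13))² = ((1 - 3*(-6)²) + 9)² = ((1 - 3*36) + 9)² = ((1 - 108) + 9)² = (-107 + 9)² = (-98)² = 9604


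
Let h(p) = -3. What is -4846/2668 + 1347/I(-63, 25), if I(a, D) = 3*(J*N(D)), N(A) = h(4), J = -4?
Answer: 284945/8004 ≈ 35.600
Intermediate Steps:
N(A) = -3
I(a, D) = 36 (I(a, D) = 3*(-4*(-3)) = 3*12 = 36)
-4846/2668 + 1347/I(-63, 25) = -4846/2668 + 1347/36 = -4846*1/2668 + 1347*(1/36) = -2423/1334 + 449/12 = 284945/8004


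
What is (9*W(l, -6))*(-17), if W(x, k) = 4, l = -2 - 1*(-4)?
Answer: -612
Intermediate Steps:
l = 2 (l = -2 + 4 = 2)
(9*W(l, -6))*(-17) = (9*4)*(-17) = 36*(-17) = -612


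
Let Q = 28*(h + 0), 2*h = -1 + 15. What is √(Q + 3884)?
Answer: 4*√255 ≈ 63.875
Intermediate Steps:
h = 7 (h = (-1 + 15)/2 = (½)*14 = 7)
Q = 196 (Q = 28*(7 + 0) = 28*7 = 196)
√(Q + 3884) = √(196 + 3884) = √4080 = 4*√255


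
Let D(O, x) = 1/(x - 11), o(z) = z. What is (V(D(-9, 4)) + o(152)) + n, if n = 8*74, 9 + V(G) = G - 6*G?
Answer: 5150/7 ≈ 735.71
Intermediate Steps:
D(O, x) = 1/(-11 + x)
V(G) = -9 - 5*G (V(G) = -9 + (G - 6*G) = -9 - 5*G)
n = 592
(V(D(-9, 4)) + o(152)) + n = ((-9 - 5/(-11 + 4)) + 152) + 592 = ((-9 - 5/(-7)) + 152) + 592 = ((-9 - 5*(-1/7)) + 152) + 592 = ((-9 + 5/7) + 152) + 592 = (-58/7 + 152) + 592 = 1006/7 + 592 = 5150/7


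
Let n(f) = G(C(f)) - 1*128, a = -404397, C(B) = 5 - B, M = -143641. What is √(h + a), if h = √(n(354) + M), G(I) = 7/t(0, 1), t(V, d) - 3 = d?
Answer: √(-1617588 + 2*I*√575069)/2 ≈ 0.29812 + 635.92*I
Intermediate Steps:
t(V, d) = 3 + d
G(I) = 7/4 (G(I) = 7/(3 + 1) = 7/4)
n(f) = -505/4 (n(f) = 7/4 - 1*128 = 7/4 - 128 = -505/4)
h = I*√575069/2 (h = √(-505/4 - 143641) = √(-575069/4) = I*√575069/2 ≈ 379.17*I)
√(h + a) = √(I*√575069/2 - 404397) = √(-404397 + I*√575069/2)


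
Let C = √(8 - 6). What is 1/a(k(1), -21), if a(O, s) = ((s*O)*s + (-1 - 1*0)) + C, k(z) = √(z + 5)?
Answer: 1/(-1 + √2 + 441*√6) ≈ 0.00092538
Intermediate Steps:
k(z) = √(5 + z)
C = √2 ≈ 1.4142
a(O, s) = -1 + √2 + O*s² (a(O, s) = ((s*O)*s + (-1 - 1*0)) + √2 = ((O*s)*s + (-1 + 0)) + √2 = (O*s² - 1) + √2 = (-1 + O*s²) + √2 = -1 + √2 + O*s²)
1/a(k(1), -21) = 1/(-1 + √2 + √(5 + 1)*(-21)²) = 1/(-1 + √2 + √6*441) = 1/(-1 + √2 + 441*√6)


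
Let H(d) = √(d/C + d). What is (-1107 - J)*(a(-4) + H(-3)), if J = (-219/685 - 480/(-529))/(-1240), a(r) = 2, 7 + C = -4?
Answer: -497410975251/224666300 - 497410975251*I*√330/4942658600 ≈ -2214.0 - 1828.2*I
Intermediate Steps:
C = -11 (C = -7 - 4 = -11)
J = -212949/449332600 (J = (-219*1/685 - 480*(-1/529))*(-1/1240) = (-219/685 + 480/529)*(-1/1240) = (212949/362365)*(-1/1240) = -212949/449332600 ≈ -0.00047392)
H(d) = √110*√d/11 (H(d) = √(d/(-11) + d) = √(d*(-1/11) + d) = √(-d/11 + d) = √(10*d/11) = √110*√d/11)
(-1107 - J)*(a(-4) + H(-3)) = (-1107 - 1*(-212949/449332600))*(2 + √110*√(-3)/11) = (-1107 + 212949/449332600)*(2 + √110*(I*√3)/11) = -497410975251*(2 + I*√330/11)/449332600 = -497410975251/224666300 - 497410975251*I*√330/4942658600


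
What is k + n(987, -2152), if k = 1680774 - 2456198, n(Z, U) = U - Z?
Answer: -778563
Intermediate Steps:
k = -775424
k + n(987, -2152) = -775424 + (-2152 - 1*987) = -775424 + (-2152 - 987) = -775424 - 3139 = -778563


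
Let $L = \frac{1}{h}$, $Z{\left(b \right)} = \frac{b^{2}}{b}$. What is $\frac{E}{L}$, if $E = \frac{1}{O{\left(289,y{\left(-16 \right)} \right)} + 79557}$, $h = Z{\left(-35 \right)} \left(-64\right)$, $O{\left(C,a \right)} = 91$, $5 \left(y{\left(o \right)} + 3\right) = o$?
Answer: $\frac{70}{2489} \approx 0.028124$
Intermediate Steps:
$y{\left(o \right)} = -3 + \frac{o}{5}$
$Z{\left(b \right)} = b$
$h = 2240$ ($h = \left(-35\right) \left(-64\right) = 2240$)
$E = \frac{1}{79648}$ ($E = \frac{1}{91 + 79557} = \frac{1}{79648} \approx 1.2555 \cdot 10^{-5}$)
$L = \frac{1}{2240} \approx 0.00044643$
$\frac{E}{L} = \frac{\frac{1}{\frac{1}{2240}}}{79648} = \frac{1}{79648} \cdot 2240 = \frac{70}{2489}$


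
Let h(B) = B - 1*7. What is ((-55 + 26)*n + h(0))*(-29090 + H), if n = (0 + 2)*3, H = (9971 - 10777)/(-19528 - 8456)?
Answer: 73671864737/13992 ≈ 5.2653e+6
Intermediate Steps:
H = 403/13992 (H = -806/(-27984) = -806*(-1/27984) = 403/13992 ≈ 0.028802)
n = 6 (n = 2*3 = 6)
h(B) = -7 + B (h(B) = B - 7 = -7 + B)
((-55 + 26)*n + h(0))*(-29090 + H) = ((-55 + 26)*6 + (-7 + 0))*(-29090 + 403/13992) = (-29*6 - 7)*(-407026877/13992) = (-174 - 7)*(-407026877/13992) = -181*(-407026877/13992) = 73671864737/13992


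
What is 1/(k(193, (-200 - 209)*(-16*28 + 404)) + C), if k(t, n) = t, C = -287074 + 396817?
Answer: 1/109936 ≈ 9.0962e-6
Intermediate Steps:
C = 109743
1/(k(193, (-200 - 209)*(-16*28 + 404)) + C) = 1/(193 + 109743) = 1/109936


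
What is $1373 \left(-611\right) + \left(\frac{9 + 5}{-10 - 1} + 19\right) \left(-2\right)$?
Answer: $- \frac{9228323}{11} \approx -8.3894 \cdot 10^{5}$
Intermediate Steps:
$1373 \left(-611\right) + \left(\frac{9 + 5}{-10 - 1} + 19\right) \left(-2\right) = -838903 + \left(\frac{14}{-11} + 19\right) \left(-2\right) = -838903 + \left(14 \left(- \frac{1}{11}\right) + 19\right) \left(-2\right) = -838903 + \left(- \frac{14}{11} + 19\right) \left(-2\right) = -838903 + \frac{195}{11} \left(-2\right) = -838903 - \frac{390}{11} = - \frac{9228323}{11}$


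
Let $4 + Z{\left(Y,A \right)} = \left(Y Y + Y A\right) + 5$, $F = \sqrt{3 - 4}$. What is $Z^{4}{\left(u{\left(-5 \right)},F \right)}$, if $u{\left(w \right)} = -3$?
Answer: $4681 - 10920 i \approx 4681.0 - 10920.0 i$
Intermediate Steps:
$F = i$ ($F = \sqrt{-1} = i \approx 1.0 i$)
$Z{\left(Y,A \right)} = 1 + Y^{2} + A Y$ ($Z{\left(Y,A \right)} = -4 + \left(\left(Y Y + Y A\right) + 5\right) = -4 + \left(\left(Y^{2} + A Y\right) + 5\right) = -4 + \left(5 + Y^{2} + A Y\right) = 1 + Y^{2} + A Y$)
$Z^{4}{\left(u{\left(-5 \right)},F \right)} = \left(1 + \left(-3\right)^{2} + i \left(-3\right)\right)^{4} = \left(1 + 9 - 3 i\right)^{4} = \left(10 - 3 i\right)^{4}$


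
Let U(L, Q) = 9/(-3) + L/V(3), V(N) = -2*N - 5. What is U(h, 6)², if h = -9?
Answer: 576/121 ≈ 4.7603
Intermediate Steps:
V(N) = -5 - 2*N
U(L, Q) = -3 - L/11 (U(L, Q) = 9/(-3) + L/(-5 - 2*3) = 9*(-⅓) + L/(-5 - 6) = -3 + L/(-11) = -3 + L*(-1/11) = -3 - L/11)
U(h, 6)² = (-3 - 1/11*(-9))² = (-3 + 9/11)² = (-24/11)² = 576/121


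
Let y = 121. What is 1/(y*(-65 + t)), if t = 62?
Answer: -1/363 ≈ -0.0027548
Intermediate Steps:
1/(y*(-65 + t)) = 1/(121*(-65 + 62)) = 1/(121*(-3)) = 1/(-363) = -1/363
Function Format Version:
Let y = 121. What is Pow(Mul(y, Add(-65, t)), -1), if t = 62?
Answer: Rational(-1, 363) ≈ -0.0027548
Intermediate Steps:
Pow(Mul(y, Add(-65, t)), -1) = Pow(Mul(121, Add(-65, 62)), -1) = Pow(Mul(121, -3), -1) = Pow(-363, -1) = Rational(-1, 363)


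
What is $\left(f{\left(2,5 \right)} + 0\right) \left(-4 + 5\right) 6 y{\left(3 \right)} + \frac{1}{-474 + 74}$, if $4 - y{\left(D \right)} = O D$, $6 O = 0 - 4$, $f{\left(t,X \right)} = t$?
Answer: $\frac{28799}{400} \approx 71.998$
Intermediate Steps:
$O = - \frac{2}{3}$ ($O = \frac{0 - 4}{6} = \frac{1}{6} \left(-4\right) = - \frac{2}{3} \approx -0.66667$)
$y{\left(D \right)} = 4 + \frac{2 D}{3}$ ($y{\left(D \right)} = 4 - - \frac{2 D}{3} = 4 + \frac{2 D}{3}$)
$\left(f{\left(2,5 \right)} + 0\right) \left(-4 + 5\right) 6 y{\left(3 \right)} + \frac{1}{-474 + 74} = \left(2 + 0\right) \left(-4 + 5\right) 6 \left(4 + \frac{2}{3} \cdot 3\right) + \frac{1}{-474 + 74} = 2 \cdot 1 \cdot 6 \left(4 + 2\right) + \frac{1}{-400} = 2 \cdot 6 \cdot 6 - \frac{1}{400} = 12 \cdot 6 - \frac{1}{400} = 72 - \frac{1}{400} = \frac{28799}{400}$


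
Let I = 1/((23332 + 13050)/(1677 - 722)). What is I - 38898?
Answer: -1415186081/36382 ≈ -38898.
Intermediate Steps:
I = 955/36382 (I = 1/(36382/955) = 955/36382 ≈ 0.026249)
I - 38898 = 955/36382 - 38898 = -1415186081/36382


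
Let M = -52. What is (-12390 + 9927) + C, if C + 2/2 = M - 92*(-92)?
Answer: 5948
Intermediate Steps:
C = 8411 (C = -1 + (-52 - 92*(-92)) = -1 + (-52 + 8464) = -1 + 8412 = 8411)
(-12390 + 9927) + C = (-12390 + 9927) + 8411 = -2463 + 8411 = 5948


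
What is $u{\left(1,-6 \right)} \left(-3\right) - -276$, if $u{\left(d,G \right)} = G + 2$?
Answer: $288$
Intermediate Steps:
$u{\left(d,G \right)} = 2 + G$
$u{\left(1,-6 \right)} \left(-3\right) - -276 = \left(2 - 6\right) \left(-3\right) - -276 = \left(-4\right) \left(-3\right) + 276 = 12 + 276 = 288$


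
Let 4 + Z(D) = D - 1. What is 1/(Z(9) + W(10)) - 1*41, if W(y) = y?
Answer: -573/14 ≈ -40.929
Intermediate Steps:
Z(D) = -5 + D (Z(D) = -4 + (D - 1) = -4 + (-1 + D) = -5 + D)
1/(Z(9) + W(10)) - 1*41 = 1/((-5 + 9) + 10) - 1*41 = 1/(4 + 10) - 41 = 1/14 - 41 = -573/14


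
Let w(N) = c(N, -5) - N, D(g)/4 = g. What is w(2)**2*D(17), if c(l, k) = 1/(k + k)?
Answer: 7497/25 ≈ 299.88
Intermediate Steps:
c(l, k) = 1/(2*k)
D(g) = 4*g
w(N) = -1/10 - N (w(N) = (1/2)/(-5) - N = (1/2)*(-1/5) - N = -1/10 - N)
w(2)**2*D(17) = (-1/10 - 1*2)**2*(4*17) = (-1/10 - 2)**2*68 = (-21/10)**2*68 = (441/100)*68 = 7497/25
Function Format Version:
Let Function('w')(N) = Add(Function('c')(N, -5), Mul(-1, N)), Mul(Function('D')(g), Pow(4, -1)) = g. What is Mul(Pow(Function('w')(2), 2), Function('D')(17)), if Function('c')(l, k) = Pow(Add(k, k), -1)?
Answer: Rational(7497, 25) ≈ 299.88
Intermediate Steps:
Function('c')(l, k) = Mul(Rational(1, 2), Pow(k, -1)) (Function('c')(l, k) = Pow(Mul(2, k), -1) = Mul(Rational(1, 2), Pow(k, -1)))
Function('D')(g) = Mul(4, g)
Function('w')(N) = Add(Rational(-1, 10), Mul(-1, N)) (Function('w')(N) = Add(Mul(Rational(1, 2), Pow(-5, -1)), Mul(-1, N)) = Add(Mul(Rational(1, 2), Rational(-1, 5)), Mul(-1, N)) = Add(Rational(-1, 10), Mul(-1, N)))
Mul(Pow(Function('w')(2), 2), Function('D')(17)) = Mul(Pow(Add(Rational(-1, 10), Mul(-1, 2)), 2), Mul(4, 17)) = Mul(Pow(Add(Rational(-1, 10), -2), 2), 68) = Mul(Pow(Rational(-21, 10), 2), 68) = Mul(Rational(441, 100), 68) = Rational(7497, 25)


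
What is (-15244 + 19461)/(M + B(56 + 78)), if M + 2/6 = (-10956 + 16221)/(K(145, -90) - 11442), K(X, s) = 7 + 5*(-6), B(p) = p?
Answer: 29008743/916334 ≈ 31.657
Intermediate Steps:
K(X, s) = -23 (K(X, s) = 7 - 30 = -23)
M = -5452/6879 (M = -⅓ + (-10956 + 16221)/(-23 - 11442) = -⅓ + 5265/(-11465) = -⅓ + 5265*(-1/11465) = -⅓ - 1053/2293 = -5452/6879 ≈ -0.79256)
(-15244 + 19461)/(M + B(56 + 78)) = (-15244 + 19461)/(-5452/6879 + (56 + 78)) = 4217/(-5452/6879 + 134) = 4217/(916334/6879) = 4217*(6879/916334) = 29008743/916334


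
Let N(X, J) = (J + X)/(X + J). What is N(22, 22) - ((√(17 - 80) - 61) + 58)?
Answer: 4 - 3*I*√7 ≈ 4.0 - 7.9373*I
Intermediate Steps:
N(X, J) = 1 (N(X, J) = (J + X)/(J + X) = 1)
N(22, 22) - ((√(17 - 80) - 61) + 58) = 1 - ((√(17 - 80) - 61) + 58) = 1 - ((√(-63) - 61) + 58) = 1 - ((3*I*√7 - 61) + 58) = 1 - ((-61 + 3*I*√7) + 58) = 1 - (-3 + 3*I*√7) = 1 + (3 - 3*I*√7) = 4 - 3*I*√7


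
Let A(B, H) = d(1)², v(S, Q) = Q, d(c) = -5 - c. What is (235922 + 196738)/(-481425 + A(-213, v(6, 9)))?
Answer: -144220/160463 ≈ -0.89877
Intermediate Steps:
A(B, H) = 36 (A(B, H) = (-5 - 1*1)² = (-5 - 1)² = (-6)² = 36)
(235922 + 196738)/(-481425 + A(-213, v(6, 9))) = (235922 + 196738)/(-481425 + 36) = 432660/(-481389) = 432660*(-1/481389) = -144220/160463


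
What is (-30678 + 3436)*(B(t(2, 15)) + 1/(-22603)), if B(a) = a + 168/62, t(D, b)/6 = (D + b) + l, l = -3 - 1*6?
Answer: -967959611170/700693 ≈ -1.3814e+6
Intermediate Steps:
l = -9 (l = -3 - 6 = -9)
t(D, b) = -54 + 6*D + 6*b (t(D, b) = 6*((D + b) - 9) = 6*(-9 + D + b) = -54 + 6*D + 6*b)
B(a) = 84/31 + a (B(a) = a + 168*(1/62) = a + 84/31 = 84/31 + a)
(-30678 + 3436)*(B(t(2, 15)) + 1/(-22603)) = (-30678 + 3436)*((84/31 + (-54 + 6*2 + 6*15)) + 1/(-22603)) = -27242*((84/31 + (-54 + 12 + 90)) - 1/22603) = -27242*((84/31 + 48) - 1/22603) = -27242*(1572/31 - 1/22603) = -27242*35531885/700693 = -967959611170/700693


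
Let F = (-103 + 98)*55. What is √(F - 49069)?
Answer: 8*I*√771 ≈ 222.14*I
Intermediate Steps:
F = -275 (F = -5*55 = -275)
√(F - 49069) = √(-275 - 49069) = √(-49344) = 8*I*√771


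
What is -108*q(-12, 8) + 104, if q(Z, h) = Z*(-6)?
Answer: -7672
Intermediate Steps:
q(Z, h) = -6*Z
-108*q(-12, 8) + 104 = -(-648)*(-12) + 104 = -108*72 + 104 = -7776 + 104 = -7672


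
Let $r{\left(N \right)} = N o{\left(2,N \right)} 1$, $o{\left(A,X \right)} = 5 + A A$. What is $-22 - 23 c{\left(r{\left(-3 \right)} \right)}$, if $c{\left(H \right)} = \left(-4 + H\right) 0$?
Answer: $-22$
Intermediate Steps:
$o{\left(A,X \right)} = 5 + A^{2}$
$r{\left(N \right)} = 9 N$ ($r{\left(N \right)} = N \left(5 + 2^{2}\right) 1 = N \left(5 + 4\right) 1 = N 9 \cdot 1 = 9 N 1 = 9 N$)
$c{\left(H \right)} = 0$
$-22 - 23 c{\left(r{\left(-3 \right)} \right)} = -22 - 0 = -22 + 0 = -22$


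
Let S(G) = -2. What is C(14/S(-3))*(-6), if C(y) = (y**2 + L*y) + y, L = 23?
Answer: 714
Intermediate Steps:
C(y) = y**2 + 24*y (C(y) = (y**2 + 23*y) + y = y**2 + 24*y)
C(14/S(-3))*(-6) = ((14/(-2))*(24 + 14/(-2)))*(-6) = ((14*(-1/2))*(24 + 14*(-1/2)))*(-6) = -7*(24 - 7)*(-6) = -7*17*(-6) = -119*(-6) = 714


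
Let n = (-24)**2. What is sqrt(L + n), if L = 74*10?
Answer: 2*sqrt(329) ≈ 36.277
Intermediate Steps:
n = 576
L = 740
sqrt(L + n) = sqrt(740 + 576) = sqrt(1316) = 2*sqrt(329)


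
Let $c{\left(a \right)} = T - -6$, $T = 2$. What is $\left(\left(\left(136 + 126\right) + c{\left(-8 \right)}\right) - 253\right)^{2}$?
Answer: $289$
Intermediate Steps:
$c{\left(a \right)} = 8$ ($c{\left(a \right)} = 2 - -6 = 2 + 6 = 8$)
$\left(\left(\left(136 + 126\right) + c{\left(-8 \right)}\right) - 253\right)^{2} = \left(\left(\left(136 + 126\right) + 8\right) - 253\right)^{2} = \left(\left(262 + 8\right) - 253\right)^{2} = \left(270 - 253\right)^{2} = 17^{2} = 289$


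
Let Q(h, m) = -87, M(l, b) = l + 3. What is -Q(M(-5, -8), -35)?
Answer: 87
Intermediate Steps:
M(l, b) = 3 + l
-Q(M(-5, -8), -35) = -1*(-87) = 87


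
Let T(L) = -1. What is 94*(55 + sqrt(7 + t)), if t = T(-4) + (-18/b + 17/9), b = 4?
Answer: 5170 + 47*sqrt(122)/3 ≈ 5343.0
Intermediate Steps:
t = -65/18 (t = -1 + (-18/4 + 17/9) = -1 + (-18*1/4 + 17*(1/9)) = -1 + (-9/2 + 17/9) = -1 - 47/18 = -65/18 ≈ -3.6111)
94*(55 + sqrt(7 + t)) = 94*(55 + sqrt(7 - 65/18)) = 94*(55 + sqrt(61/18)) = 94*(55 + sqrt(122)/6) = 5170 + 47*sqrt(122)/3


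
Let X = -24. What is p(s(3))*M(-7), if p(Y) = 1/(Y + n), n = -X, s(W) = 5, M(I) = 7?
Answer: 7/29 ≈ 0.24138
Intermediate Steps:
n = 24 (n = -1*(-24) = 24)
p(Y) = 1/(24 + Y) (p(Y) = 1/(Y + 24) = 1/(24 + Y))
p(s(3))*M(-7) = 7/(24 + 5) = 7/29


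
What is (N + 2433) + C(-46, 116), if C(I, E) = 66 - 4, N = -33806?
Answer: -31311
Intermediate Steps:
C(I, E) = 62
(N + 2433) + C(-46, 116) = (-33806 + 2433) + 62 = -31373 + 62 = -31311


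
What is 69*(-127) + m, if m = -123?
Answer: -8886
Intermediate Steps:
69*(-127) + m = 69*(-127) - 123 = -8763 - 123 = -8886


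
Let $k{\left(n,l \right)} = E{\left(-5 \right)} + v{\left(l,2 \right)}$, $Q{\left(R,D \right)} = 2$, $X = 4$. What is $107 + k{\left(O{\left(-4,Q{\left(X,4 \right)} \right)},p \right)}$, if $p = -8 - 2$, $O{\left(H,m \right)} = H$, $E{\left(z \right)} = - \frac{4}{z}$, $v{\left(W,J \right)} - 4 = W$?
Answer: $\frac{509}{5} \approx 101.8$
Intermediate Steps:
$v{\left(W,J \right)} = 4 + W$
$p = -10$
$k{\left(n,l \right)} = \frac{24}{5} + l$ ($k{\left(n,l \right)} = - \frac{4}{-5} + \left(4 + l\right) = \left(-4\right) \left(- \frac{1}{5}\right) + \left(4 + l\right) = \frac{4}{5} + \left(4 + l\right) = \frac{24}{5} + l$)
$107 + k{\left(O{\left(-4,Q{\left(X,4 \right)} \right)},p \right)} = 107 + \left(\frac{24}{5} - 10\right) = 107 - \frac{26}{5} = \frac{509}{5}$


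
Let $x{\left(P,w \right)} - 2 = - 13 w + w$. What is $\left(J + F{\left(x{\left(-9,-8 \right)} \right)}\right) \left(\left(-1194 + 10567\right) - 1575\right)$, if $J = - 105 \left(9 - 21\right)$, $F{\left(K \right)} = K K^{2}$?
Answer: $7349240696$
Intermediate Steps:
$x{\left(P,w \right)} = 2 - 12 w$ ($x{\left(P,w \right)} = 2 + \left(- 13 w + w\right) = 2 - 12 w$)
$F{\left(K \right)} = K^{3}$
$J = 1260$ ($J = \left(-105\right) \left(-12\right) = 1260$)
$\left(J + F{\left(x{\left(-9,-8 \right)} \right)}\right) \left(\left(-1194 + 10567\right) - 1575\right) = \left(1260 + \left(2 - -96\right)^{3}\right) \left(\left(-1194 + 10567\right) - 1575\right) = \left(1260 + \left(2 + 96\right)^{3}\right) \left(9373 - 1575\right) = \left(1260 + 98^{3}\right) 7798 = \left(1260 + 941192\right) 7798 = 942452 \cdot 7798 = 7349240696$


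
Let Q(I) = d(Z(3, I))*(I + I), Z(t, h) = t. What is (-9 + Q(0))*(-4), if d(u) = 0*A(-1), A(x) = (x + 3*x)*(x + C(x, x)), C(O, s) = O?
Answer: 36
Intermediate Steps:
A(x) = 8*x**2 (A(x) = (x + 3*x)*(x + x) = (4*x)*(2*x) = 8*x**2)
d(u) = 0 (d(u) = 0*(8*(-1)**2) = 0*(8*1) = 0*8 = 0)
Q(I) = 0 (Q(I) = 0*(I + I) = 0*(2*I) = 0)
(-9 + Q(0))*(-4) = (-9 + 0)*(-4) = -9*(-4) = 36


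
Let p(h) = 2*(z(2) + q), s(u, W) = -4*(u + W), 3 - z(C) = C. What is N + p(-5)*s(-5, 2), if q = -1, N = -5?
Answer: -5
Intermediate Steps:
z(C) = 3 - C
s(u, W) = -4*W - 4*u (s(u, W) = -4*(W + u) = -4*W - 4*u)
p(h) = 0 (p(h) = 2*((3 - 1*2) - 1) = 2*((3 - 2) - 1) = 2*(1 - 1) = 2*0 = 0)
N + p(-5)*s(-5, 2) = -5 + 0*(-4*2 - 4*(-5)) = -5 + 0*(-8 + 20) = -5 + 0*12 = -5 + 0 = -5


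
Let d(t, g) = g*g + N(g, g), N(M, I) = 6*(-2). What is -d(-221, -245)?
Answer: -60013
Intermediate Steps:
N(M, I) = -12
d(t, g) = -12 + g² (d(t, g) = g*g - 12 = g² - 12 = -12 + g²)
-d(-221, -245) = -(-12 + (-245)²) = -(-12 + 60025) = -1*60013 = -60013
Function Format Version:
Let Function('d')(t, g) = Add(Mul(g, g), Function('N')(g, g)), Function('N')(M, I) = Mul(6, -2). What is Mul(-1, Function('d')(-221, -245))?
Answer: -60013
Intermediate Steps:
Function('N')(M, I) = -12
Function('d')(t, g) = Add(-12, Pow(g, 2)) (Function('d')(t, g) = Add(Mul(g, g), -12) = Add(Pow(g, 2), -12) = Add(-12, Pow(g, 2)))
Mul(-1, Function('d')(-221, -245)) = Mul(-1, Add(-12, Pow(-245, 2))) = Mul(-1, Add(-12, 60025)) = Mul(-1, 60013) = -60013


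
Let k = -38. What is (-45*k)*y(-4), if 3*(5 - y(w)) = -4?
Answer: 10830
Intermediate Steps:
y(w) = 19/3 (y(w) = 5 - ⅓*(-4) = 5 + 4/3 = 19/3)
(-45*k)*y(-4) = -45*(-38)*(19/3) = 1710*(19/3) = 10830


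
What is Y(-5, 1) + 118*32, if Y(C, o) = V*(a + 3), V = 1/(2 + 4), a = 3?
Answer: 3777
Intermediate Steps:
V = 1/6 ≈ 0.16667
Y(C, o) = 1 (Y(C, o) = (3 + 3)/6 = (1/6)*6 = 1)
Y(-5, 1) + 118*32 = 1 + 118*32 = 1 + 3776 = 3777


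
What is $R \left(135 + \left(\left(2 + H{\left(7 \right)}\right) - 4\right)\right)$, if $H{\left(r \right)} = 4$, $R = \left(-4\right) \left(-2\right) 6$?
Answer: $6576$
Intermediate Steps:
$R = 48$ ($R = 8 \cdot 6 = 48$)
$R \left(135 + \left(\left(2 + H{\left(7 \right)}\right) - 4\right)\right) = 48 \left(135 + \left(\left(2 + 4\right) - 4\right)\right) = 48 \left(135 + \left(6 - 4\right)\right) = 48 \left(135 + 2\right) = 48 \cdot 137 = 6576$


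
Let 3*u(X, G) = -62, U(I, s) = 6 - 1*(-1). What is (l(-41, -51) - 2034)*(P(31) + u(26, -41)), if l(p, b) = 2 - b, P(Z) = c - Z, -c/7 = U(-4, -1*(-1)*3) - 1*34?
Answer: -816172/3 ≈ -2.7206e+5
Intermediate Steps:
U(I, s) = 7 (U(I, s) = 6 + 1 = 7)
u(X, G) = -62/3 (u(X, G) = (⅓)*(-62) = -62/3)
c = 189 (c = -7*(7 - 1*34) = -7*(7 - 34) = -7*(-27) = 189)
P(Z) = 189 - Z
(l(-41, -51) - 2034)*(P(31) + u(26, -41)) = ((2 - 1*(-51)) - 2034)*((189 - 1*31) - 62/3) = ((2 + 51) - 2034)*((189 - 31) - 62/3) = (53 - 2034)*(158 - 62/3) = -1981*412/3 = -816172/3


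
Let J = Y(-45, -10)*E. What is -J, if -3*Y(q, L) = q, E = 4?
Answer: -60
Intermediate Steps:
Y(q, L) = -q/3
J = 60 (J = -⅓*(-45)*4 = 15*4 = 60)
-J = -1*60 = -60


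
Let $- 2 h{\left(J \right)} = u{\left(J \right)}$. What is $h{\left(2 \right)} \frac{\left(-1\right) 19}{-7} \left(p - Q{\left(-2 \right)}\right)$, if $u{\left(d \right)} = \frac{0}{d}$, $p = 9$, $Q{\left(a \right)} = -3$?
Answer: $0$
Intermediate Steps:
$u{\left(d \right)} = 0$
$h{\left(J \right)} = 0$ ($h{\left(J \right)} = \left(- \frac{1}{2}\right) 0 = 0$)
$h{\left(2 \right)} \frac{\left(-1\right) 19}{-7} \left(p - Q{\left(-2 \right)}\right) = 0 \frac{\left(-1\right) 19}{-7} \left(9 - -3\right) = 0 \left(\left(-19\right) \left(- \frac{1}{7}\right)\right) \left(9 + 3\right) = 0 \cdot \frac{19}{7} \cdot 12 = 0 \cdot 12 = 0$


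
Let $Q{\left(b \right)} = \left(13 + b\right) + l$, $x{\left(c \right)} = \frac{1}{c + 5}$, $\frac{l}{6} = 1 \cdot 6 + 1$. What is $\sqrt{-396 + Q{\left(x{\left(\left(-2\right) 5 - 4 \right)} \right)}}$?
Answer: $\frac{i \sqrt{3070}}{3} \approx 18.469 i$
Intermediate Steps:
$l = 42$ ($l = 6 \left(1 \cdot 6 + 1\right) = 6 \left(6 + 1\right) = 6 \cdot 7 = 42$)
$x{\left(c \right)} = \frac{1}{5 + c}$
$Q{\left(b \right)} = 55 + b$ ($Q{\left(b \right)} = \left(13 + b\right) + 42 = 55 + b$)
$\sqrt{-396 + Q{\left(x{\left(\left(-2\right) 5 - 4 \right)} \right)}} = \sqrt{-396 + \left(55 + \frac{1}{5 - 14}\right)} = \sqrt{-396 + \left(55 + \frac{1}{-9}\right)} = \sqrt{-396 + \left(55 - \frac{1}{9}\right)} = \sqrt{-396 + \frac{494}{9}} = \sqrt{- \frac{3070}{9}} = \frac{i \sqrt{3070}}{3}$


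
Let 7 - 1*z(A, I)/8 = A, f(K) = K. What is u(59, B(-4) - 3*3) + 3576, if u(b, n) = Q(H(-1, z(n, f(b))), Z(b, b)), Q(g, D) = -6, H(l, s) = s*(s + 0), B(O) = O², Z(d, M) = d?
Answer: 3570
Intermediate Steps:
z(A, I) = 56 - 8*A
H(l, s) = s² (H(l, s) = s*s = s²)
u(b, n) = -6
u(59, B(-4) - 3*3) + 3576 = -6 + 3576 = 3570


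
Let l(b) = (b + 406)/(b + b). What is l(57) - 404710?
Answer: -46136477/114 ≈ -4.0471e+5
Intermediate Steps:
l(b) = (406 + b)/(2*b) (l(b) = (406 + b)/((2*b)) = (406 + b)*(1/(2*b)) = (406 + b)/(2*b))
l(57) - 404710 = (½)*(406 + 57)/57 - 404710 = (½)*(1/57)*463 - 404710 = 463/114 - 404710 = -46136477/114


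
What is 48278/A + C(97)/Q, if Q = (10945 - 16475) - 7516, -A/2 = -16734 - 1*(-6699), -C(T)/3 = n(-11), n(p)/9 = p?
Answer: 28357909/11901510 ≈ 2.3827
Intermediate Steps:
n(p) = 9*p
C(T) = 297 (C(T) = -27*(-11) = -3*(-99) = 297)
A = 20070 (A = -2*(-16734 - 1*(-6699)) = -2*(-16734 + 6699) = -2*(-10035) = 20070)
Q = -13046 (Q = -5530 - 7516 = -13046)
48278/A + C(97)/Q = 48278/20070 + 297/(-13046) = 48278*(1/20070) + 297*(-1/13046) = 24139/10035 - 27/1186 = 28357909/11901510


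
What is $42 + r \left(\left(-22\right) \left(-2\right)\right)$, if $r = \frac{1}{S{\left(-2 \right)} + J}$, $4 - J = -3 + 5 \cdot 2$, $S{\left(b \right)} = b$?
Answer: $\frac{166}{5} \approx 33.2$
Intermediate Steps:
$J = -3$ ($J = 4 - \left(-3 + 5 \cdot 2\right) = 4 - \left(-3 + 10\right) = 4 - 7 = -3$)
$r = - \frac{1}{5}$ ($r = \frac{1}{-2 - 3} = \frac{1}{-5} = - \frac{1}{5} \approx -0.2$)
$42 + r \left(\left(-22\right) \left(-2\right)\right) = 42 - \frac{\left(-22\right) \left(-2\right)}{5} = 42 - \frac{44}{5} = \frac{166}{5}$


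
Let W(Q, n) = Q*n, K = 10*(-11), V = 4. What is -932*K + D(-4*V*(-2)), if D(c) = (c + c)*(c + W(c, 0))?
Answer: 104568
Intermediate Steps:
K = -110
D(c) = 2*c² (D(c) = (c + c)*(c + c*0) = (2*c)*(c + 0) = (2*c)*c = 2*c²)
-932*K + D(-4*V*(-2)) = -932*(-110) + 2*(-4*4*(-2))² = 102520 + 2*(-16*(-2))² = 102520 + 2*32² = 102520 + 2*1024 = 102520 + 2048 = 104568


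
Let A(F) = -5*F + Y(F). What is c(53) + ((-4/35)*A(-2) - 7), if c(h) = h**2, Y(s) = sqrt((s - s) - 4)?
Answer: 19606/7 - 8*I/35 ≈ 2800.9 - 0.22857*I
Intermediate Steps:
Y(s) = 2*I (Y(s) = sqrt(0 - 4) = sqrt(-4) = 2*I)
A(F) = -5*F + 2*I
c(53) + ((-4/35)*A(-2) - 7) = 53**2 + ((-4/35)*(-5*(-2) + 2*I) - 7) = 2809 + ((-4*1/35)*(10 + 2*I) - 7) = 2809 + (-4*(10 + 2*I)/35 - 7) = 2809 + ((-8/7 - 8*I/35) - 7) = 2809 + (-57/7 - 8*I/35) = 19606/7 - 8*I/35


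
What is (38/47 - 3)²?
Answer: 10609/2209 ≈ 4.8026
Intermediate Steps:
(38/47 - 3)² = (-103/47)² = 10609/2209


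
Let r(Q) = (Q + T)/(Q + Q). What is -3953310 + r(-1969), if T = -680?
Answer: -15568132131/3938 ≈ -3.9533e+6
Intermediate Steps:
r(Q) = (-680 + Q)/(2*Q) (r(Q) = (Q - 680)/(Q + Q) = (-680 + Q)/((2*Q)) = (-680 + Q)*(1/(2*Q)) = (-680 + Q)/(2*Q))
-3953310 + r(-1969) = -3953310 + (½)*(-680 - 1969)/(-1969) = -3953310 + (½)*(-1/1969)*(-2649) = -3953310 + 2649/3938 = -15568132131/3938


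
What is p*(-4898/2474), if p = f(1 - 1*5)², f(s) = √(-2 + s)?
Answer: 14694/1237 ≈ 11.879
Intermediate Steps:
p = -6 (p = (√(-2 + (1 - 1*5)))² = (√(-2 + (1 - 5)))² = (√(-2 - 4))² = (√(-6))² = (I*√6)² = -6)
p*(-4898/2474) = -(-29388)/2474 = -6*(-2449/1237) = 14694/1237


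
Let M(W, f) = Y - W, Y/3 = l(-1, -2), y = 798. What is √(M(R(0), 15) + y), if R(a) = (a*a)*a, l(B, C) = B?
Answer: √795 ≈ 28.196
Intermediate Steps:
Y = -3 (Y = 3*(-1) = -3)
R(a) = a³ (R(a) = a²*a = a³)
M(W, f) = -3 - W
√(M(R(0), 15) + y) = √((-3 - 1*0³) + 798) = √((-3 - 1*0) + 798) = √((-3 + 0) + 798) = √(-3 + 798) = √795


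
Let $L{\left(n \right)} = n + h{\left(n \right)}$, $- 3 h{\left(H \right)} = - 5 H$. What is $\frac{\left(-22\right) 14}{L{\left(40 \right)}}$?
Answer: $- \frac{231}{80} \approx -2.8875$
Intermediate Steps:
$h{\left(H \right)} = \frac{5 H}{3}$ ($h{\left(H \right)} = - \frac{\left(-5\right) H}{3} = \frac{5 H}{3}$)
$L{\left(n \right)} = \frac{8 n}{3}$ ($L{\left(n \right)} = n + \frac{5 n}{3} = \frac{8 n}{3}$)
$\frac{\left(-22\right) 14}{L{\left(40 \right)}} = \frac{\left(-22\right) 14}{\frac{8}{3} \cdot 40} = - \frac{308}{\frac{320}{3}} = \left(-308\right) \frac{3}{320} = - \frac{231}{80}$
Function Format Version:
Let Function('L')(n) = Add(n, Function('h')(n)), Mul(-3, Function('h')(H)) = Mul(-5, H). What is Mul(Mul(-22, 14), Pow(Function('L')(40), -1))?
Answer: Rational(-231, 80) ≈ -2.8875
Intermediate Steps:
Function('h')(H) = Mul(Rational(5, 3), H) (Function('h')(H) = Mul(Rational(-1, 3), Mul(-5, H)) = Mul(Rational(5, 3), H))
Function('L')(n) = Mul(Rational(8, 3), n) (Function('L')(n) = Add(n, Mul(Rational(5, 3), n)) = Mul(Rational(8, 3), n))
Mul(Mul(-22, 14), Pow(Function('L')(40), -1)) = Mul(Mul(-22, 14), Pow(Mul(Rational(8, 3), 40), -1)) = Mul(-308, Pow(Rational(320, 3), -1)) = Mul(-308, Rational(3, 320)) = Rational(-231, 80)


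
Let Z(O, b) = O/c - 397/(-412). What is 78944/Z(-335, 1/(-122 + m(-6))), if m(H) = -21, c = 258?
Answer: -4195715712/17797 ≈ -2.3575e+5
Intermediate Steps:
Z(O, b) = 397/412 + O/258 (Z(O, b) = O/258 - 397/(-412) = O*(1/258) - 397*(-1/412) = O/258 + 397/412 = 397/412 + O/258)
78944/Z(-335, 1/(-122 + m(-6))) = 78944/(397/412 + (1/258)*(-335)) = 78944/(397/412 - 335/258) = 78944/(-17797/53148) = 78944*(-53148/17797) = -4195715712/17797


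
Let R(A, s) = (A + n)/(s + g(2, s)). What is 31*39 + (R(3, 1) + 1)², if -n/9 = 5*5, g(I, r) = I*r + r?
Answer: 16717/4 ≈ 4179.3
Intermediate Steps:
g(I, r) = r + I*r
n = -225 (n = -45*5 = -9*25 = -225)
R(A, s) = (-225 + A)/(4*s) (R(A, s) = (A - 225)/(s + s*(1 + 2)) = (-225 + A)/(s + s*3) = (-225 + A)/(s + 3*s) = (-225 + A)/((4*s)) = (-225 + A)*(1/(4*s)) = (-225 + A)/(4*s))
31*39 + (R(3, 1) + 1)² = 31*39 + ((¼)*(-225 + 3)/1 + 1)² = 1209 + ((¼)*1*(-222) + 1)² = 1209 + (-111/2 + 1)² = 1209 + (-109/2)² = 1209 + 11881/4 = 16717/4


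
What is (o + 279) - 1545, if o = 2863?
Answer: 1597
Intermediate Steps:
(o + 279) - 1545 = (2863 + 279) - 1545 = 3142 - 1545 = 1597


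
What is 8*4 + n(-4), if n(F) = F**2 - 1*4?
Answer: 44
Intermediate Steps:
n(F) = -4 + F**2 (n(F) = F**2 - 4 = -4 + F**2)
8*4 + n(-4) = 8*4 + (-4 + (-4)**2) = 32 + (-4 + 16) = 32 + 12 = 44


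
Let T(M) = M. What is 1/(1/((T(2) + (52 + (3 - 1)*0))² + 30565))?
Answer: 33481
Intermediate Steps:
1/(1/((T(2) + (52 + (3 - 1)*0))² + 30565)) = 1/(1/((2 + (52 + (3 - 1)*0))² + 30565)) = 1/(1/((2 + (52 + 2*0))² + 30565)) = 1/(1/((2 + (52 + 0))² + 30565)) = 1/(1/((2 + 52)² + 30565)) = 1/(1/(54² + 30565)) = 1/(1/(2916 + 30565)) = 1/(1/33481) = 33481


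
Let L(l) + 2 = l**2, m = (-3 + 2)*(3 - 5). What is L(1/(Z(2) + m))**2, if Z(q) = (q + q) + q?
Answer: 16129/4096 ≈ 3.9377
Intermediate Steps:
Z(q) = 3*q (Z(q) = 2*q + q = 3*q)
m = 2 (m = -1*(-2) = 2)
L(l) = -2 + l**2
L(1/(Z(2) + m))**2 = (-2 + (1/(3*2 + 2))**2)**2 = (-2 + (1/(6 + 2))**2)**2 = (-2 + (1/8)**2)**2 = (-2 + 1/64)**2 = (-127/64)**2 = 16129/4096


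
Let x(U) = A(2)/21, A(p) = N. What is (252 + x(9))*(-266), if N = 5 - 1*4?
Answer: -201134/3 ≈ -67045.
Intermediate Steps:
N = 1 (N = 5 - 4 = 1)
A(p) = 1
x(U) = 1/21
(252 + x(9))*(-266) = (252 + 1/21)*(-266) = (5293/21)*(-266) = -201134/3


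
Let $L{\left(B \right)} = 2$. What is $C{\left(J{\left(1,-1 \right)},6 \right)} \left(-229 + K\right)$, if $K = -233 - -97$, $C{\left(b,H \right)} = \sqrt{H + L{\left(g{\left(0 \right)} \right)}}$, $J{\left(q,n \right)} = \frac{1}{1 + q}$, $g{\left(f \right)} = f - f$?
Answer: $- 730 \sqrt{2} \approx -1032.4$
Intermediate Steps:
$g{\left(f \right)} = 0$
$C{\left(b,H \right)} = \sqrt{2 + H}$ ($C{\left(b,H \right)} = \sqrt{H + 2} = \sqrt{2 + H}$)
$K = -136$ ($K = -233 + 97 = -136$)
$C{\left(J{\left(1,-1 \right)},6 \right)} \left(-229 + K\right) = \sqrt{2 + 6} \left(-229 - 136\right) = \sqrt{8} \left(-365\right) = 2 \sqrt{2} \left(-365\right) = - 730 \sqrt{2}$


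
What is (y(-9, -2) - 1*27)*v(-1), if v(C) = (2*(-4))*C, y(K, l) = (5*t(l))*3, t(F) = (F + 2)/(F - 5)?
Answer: -216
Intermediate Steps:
t(F) = (2 + F)/(-5 + F)
y(K, l) = 15*(2 + l)/(-5 + l) (y(K, l) = (5*((2 + l)/(-5 + l)))*3 = (5*(2 + l)/(-5 + l))*3 = 15*(2 + l)/(-5 + l))
v(C) = -8*C
(y(-9, -2) - 1*27)*v(-1) = (15*(2 - 2)/(-5 - 2) - 1*27)*(-8*(-1)) = (15*0/(-7) - 27)*8 = (15*(-⅐)*0 - 27)*8 = (0 - 27)*8 = -27*8 = -216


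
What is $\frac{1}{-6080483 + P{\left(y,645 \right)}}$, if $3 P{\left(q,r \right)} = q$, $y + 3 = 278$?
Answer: $- \frac{3}{18241174} \approx -1.6446 \cdot 10^{-7}$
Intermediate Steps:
$y = 275$ ($y = -3 + 278 = 275$)
$P{\left(q,r \right)} = \frac{q}{3}$
$\frac{1}{-6080483 + P{\left(y,645 \right)}} = \frac{1}{-6080483 + \frac{1}{3} \cdot 275} = \frac{1}{-6080483 + \frac{275}{3}} = \frac{1}{- \frac{18241174}{3}} = - \frac{3}{18241174}$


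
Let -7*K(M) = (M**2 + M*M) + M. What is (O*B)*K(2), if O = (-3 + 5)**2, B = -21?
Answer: 120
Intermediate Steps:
O = 4 (O = 2**2 = 4)
K(M) = -2*M**2/7 - M/7 (K(M) = -((M**2 + M*M) + M)/7 = -((M**2 + M**2) + M)/7 = -(2*M**2 + M)/7 = -(M + 2*M**2)/7 = -2*M**2/7 - M/7)
(O*B)*K(2) = (4*(-21))*(-1/7*2*(1 + 2*2)) = -(-12)*2*(1 + 4) = -(-12)*2*5 = -84*(-10/7) = 120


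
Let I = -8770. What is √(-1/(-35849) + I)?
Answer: I*√11270772488921/35849 ≈ 93.648*I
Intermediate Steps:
√(-1/(-35849) + I) = √(-1/(-35849) - 8770) = √(-1*(-1/35849) - 8770) = √(1/35849 - 8770) = √(-314395729/35849) = I*√11270772488921/35849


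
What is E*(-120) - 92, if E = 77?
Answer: -9332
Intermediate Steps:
E*(-120) - 92 = 77*(-120) - 92 = -9240 - 92 = -9332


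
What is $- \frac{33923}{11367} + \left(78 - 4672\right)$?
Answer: $- \frac{52253921}{11367} \approx -4597.0$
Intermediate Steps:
$- \frac{33923}{11367} + \left(78 - 4672\right) = \left(-33923\right) \frac{1}{11367} + \left(78 - 4672\right) = - \frac{33923}{11367} - 4594 = - \frac{52253921}{11367}$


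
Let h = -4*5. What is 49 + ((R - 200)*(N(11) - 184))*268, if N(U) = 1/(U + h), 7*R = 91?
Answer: 83042653/9 ≈ 9.2270e+6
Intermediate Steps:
h = -20
R = 13 (R = (⅐)*91 = 13)
N(U) = 1/(-20 + U) (N(U) = 1/(U - 20) = 1/(-20 + U))
49 + ((R - 200)*(N(11) - 184))*268 = 49 + ((13 - 200)*(1/(-20 + 11) - 184))*268 = 49 - 187*(1/(-9) - 184)*268 = 49 - 187*(-⅑ - 184)*268 = 49 - 187*(-1657/9)*268 = 49 + (309859/9)*268 = 49 + 83042212/9 = 83042653/9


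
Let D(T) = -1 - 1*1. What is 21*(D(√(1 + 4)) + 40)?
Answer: 798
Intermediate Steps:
D(T) = -2 (D(T) = -1 - 1 = -2)
21*(D(√(1 + 4)) + 40) = 21*(-2 + 40) = 21*38 = 798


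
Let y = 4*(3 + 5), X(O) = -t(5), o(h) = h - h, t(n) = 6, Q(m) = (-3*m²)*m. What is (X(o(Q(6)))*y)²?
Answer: 36864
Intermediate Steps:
Q(m) = -3*m³
o(h) = 0
X(O) = -6 (X(O) = -1*6 = -6)
y = 32 (y = 4*8 = 32)
(X(o(Q(6)))*y)² = (-6*32)² = (-192)² = 36864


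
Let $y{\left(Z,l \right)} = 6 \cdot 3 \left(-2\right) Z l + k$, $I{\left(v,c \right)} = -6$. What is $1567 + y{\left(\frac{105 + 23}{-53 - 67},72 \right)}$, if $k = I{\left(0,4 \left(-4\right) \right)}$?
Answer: $\frac{21629}{5} \approx 4325.8$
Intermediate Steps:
$k = -6$
$y{\left(Z,l \right)} = -6 - 36 Z l$ ($y{\left(Z,l \right)} = 6 \cdot 3 \left(-2\right) Z l - 6 = 18 \left(-2\right) Z l - 6 = - 36 Z l - 6 = -6 - 36 Z l$)
$1567 + y{\left(\frac{105 + 23}{-53 - 67},72 \right)} = 1567 - \left(6 + 36 \frac{105 + 23}{-53 - 67} \cdot 72\right) = 1567 - \left(6 + 36 \frac{128}{-120} \cdot 72\right) = 1567 - \left(6 + 36 \cdot 128 \left(- \frac{1}{120}\right) 72\right) = 1567 - \left(6 - \frac{13824}{5}\right) = 1567 + \left(-6 + \frac{13824}{5}\right) = 1567 + \frac{13794}{5} = \frac{21629}{5}$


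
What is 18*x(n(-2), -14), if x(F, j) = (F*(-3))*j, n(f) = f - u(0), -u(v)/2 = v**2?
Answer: -1512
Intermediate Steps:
u(v) = -2*v**2
n(f) = f (n(f) = f - (-2)*0**2 = f - (-2)*0 = f - 1*0 = f + 0 = f)
x(F, j) = -3*F*j (x(F, j) = (-3*F)*j = -3*F*j)
18*x(n(-2), -14) = 18*(-3*(-2)*(-14)) = 18*(-84) = -1512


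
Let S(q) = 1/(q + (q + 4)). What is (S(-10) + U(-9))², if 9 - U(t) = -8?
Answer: 73441/256 ≈ 286.88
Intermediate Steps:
U(t) = 17 (U(t) = 9 - 1*(-8) = 9 + 8 = 17)
S(q) = 1/(4 + 2*q) (S(q) = 1/(q + (4 + q)) = 1/(4 + 2*q))
(S(-10) + U(-9))² = (1/(2*(2 - 10)) + 17)² = ((½)/(-8) + 17)² = ((½)*(-⅛) + 17)² = (-1/16 + 17)² = (271/16)² = 73441/256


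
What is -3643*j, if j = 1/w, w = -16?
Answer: 3643/16 ≈ 227.69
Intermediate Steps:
j = -1/16 (j = 1/(-16) = -1/16 ≈ -0.062500)
-3643*j = -3643*(-1/16) = 3643/16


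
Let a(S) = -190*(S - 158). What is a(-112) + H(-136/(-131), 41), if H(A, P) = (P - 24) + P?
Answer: 51358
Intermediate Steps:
H(A, P) = -24 + 2*P (H(A, P) = (-24 + P) + P = -24 + 2*P)
a(S) = 30020 - 190*S (a(S) = -190*(-158 + S) = 30020 - 190*S)
a(-112) + H(-136/(-131), 41) = (30020 - 190*(-112)) + (-24 + 2*41) = (30020 + 21280) + (-24 + 82) = 51300 + 58 = 51358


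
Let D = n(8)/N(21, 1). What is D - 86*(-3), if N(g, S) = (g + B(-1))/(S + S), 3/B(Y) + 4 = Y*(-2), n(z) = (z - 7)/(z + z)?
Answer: 40249/156 ≈ 258.01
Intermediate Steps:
n(z) = (-7 + z)/(2*z) (n(z) = (-7 + z)/((2*z)) = (-7 + z)*(1/(2*z)) = (-7 + z)/(2*z))
B(Y) = 3/(-4 - 2*Y) (B(Y) = 3/(-4 + Y*(-2)) = 3/(-4 - 2*Y))
N(g, S) = (-3/2 + g)/(2*S) (N(g, S) = (g - 3/(4 + 2*(-1)))/(S + S) = (g - 3/(4 - 2))/((2*S)) = (g - 3/2)*(1/(2*S)) = (-3/2 + g)*(1/(2*S)) = (-3/2 + g)/(2*S))
D = 1/156 (D = ((1/2)*(-7 + 8)/8)/(((1/4)*(-3 + 2*21)/1)) = ((1/2)*(1/8)*1)/(((1/4)*1*(-3 + 42))) = 1/(16*(((1/4)*1*39))) = 1/(16*(39/4)) = (1/16)*(4/39) = 1/156 ≈ 0.0064103)
D - 86*(-3) = 1/156 - 86*(-3) = 1/156 + 258 = 40249/156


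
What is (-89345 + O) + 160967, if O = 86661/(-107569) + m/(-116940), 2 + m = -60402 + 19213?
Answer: 900935947728259/12579118860 ≈ 71622.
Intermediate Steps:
m = -41191 (m = -2 + (-60402 + 19213) = -2 - 41189 = -41191)
O = -5703262661/12579118860 (O = 86661/(-107569) - 41191/(-116940) = 86661*(-1/107569) - 41191*(-1/116940) = -86661/107569 + 41191/116940 = -5703262661/12579118860 ≈ -0.45339)
(-89345 + O) + 160967 = (-89345 - 5703262661/12579118860) + 160967 = -1123887077809361/12579118860 + 160967 = 900935947728259/12579118860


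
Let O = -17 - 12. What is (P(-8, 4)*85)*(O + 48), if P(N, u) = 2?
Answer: 3230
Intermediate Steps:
O = -29
(P(-8, 4)*85)*(O + 48) = (2*85)*(-29 + 48) = 170*19 = 3230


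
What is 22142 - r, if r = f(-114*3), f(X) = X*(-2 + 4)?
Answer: 22826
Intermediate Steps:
f(X) = 2*X (f(X) = X*2 = 2*X)
r = -684 (r = 2*(-114*3) = 2*(-342) = -684)
22142 - r = 22142 - 1*(-684) = 22142 + 684 = 22826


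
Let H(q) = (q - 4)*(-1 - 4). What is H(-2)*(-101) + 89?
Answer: -2941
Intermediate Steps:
H(q) = 20 - 5*q (H(q) = (-4 + q)*(-5) = 20 - 5*q)
H(-2)*(-101) + 89 = (20 - 5*(-2))*(-101) + 89 = (20 + 10)*(-101) + 89 = 30*(-101) + 89 = -3030 + 89 = -2941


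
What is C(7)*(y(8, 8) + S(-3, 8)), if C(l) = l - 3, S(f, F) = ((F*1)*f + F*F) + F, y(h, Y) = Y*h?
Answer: 448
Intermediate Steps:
S(f, F) = F + F**2 + F*f (S(f, F) = (F*f + F**2) + F = (F**2 + F*f) + F = F + F**2 + F*f)
C(l) = -3 + l
C(7)*(y(8, 8) + S(-3, 8)) = (-3 + 7)*(8*8 + 8*(1 + 8 - 3)) = 4*(64 + 8*6) = 4*(64 + 48) = 4*112 = 448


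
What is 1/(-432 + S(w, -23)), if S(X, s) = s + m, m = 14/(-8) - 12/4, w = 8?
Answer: -4/1839 ≈ -0.0021751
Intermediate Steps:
m = -19/4 (m = 14*(-⅛) - 12*¼ = -7/4 - 3 = -19/4 ≈ -4.7500)
S(X, s) = -19/4 + s (S(X, s) = s - 19/4 = -19/4 + s)
1/(-432 + S(w, -23)) = 1/(-432 + (-19/4 - 23)) = 1/(-432 - 111/4) = 1/(-1839/4) = -4/1839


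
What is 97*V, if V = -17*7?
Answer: -11543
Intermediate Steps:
V = -119
97*V = 97*(-119) = -11543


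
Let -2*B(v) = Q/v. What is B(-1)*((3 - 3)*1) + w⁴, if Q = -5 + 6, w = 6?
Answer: 1296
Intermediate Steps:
Q = 1
B(v) = -1/(2*v)
B(-1)*((3 - 3)*1) + w⁴ = (-½/(-1))*((3 - 3)*1) + 6⁴ = (-½*(-1))*(0*1) + 1296 = (½)*0 + 1296 = 0 + 1296 = 1296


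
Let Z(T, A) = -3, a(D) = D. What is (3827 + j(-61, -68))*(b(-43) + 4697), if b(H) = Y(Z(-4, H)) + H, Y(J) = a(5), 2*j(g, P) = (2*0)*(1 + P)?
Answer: 17829993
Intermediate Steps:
j(g, P) = 0 (j(g, P) = ((2*0)*(1 + P))/2 = (0*(1 + P))/2 = (1/2)*0 = 0)
Y(J) = 5
b(H) = 5 + H
(3827 + j(-61, -68))*(b(-43) + 4697) = (3827 + 0)*((5 - 43) + 4697) = 3827*(-38 + 4697) = 3827*4659 = 17829993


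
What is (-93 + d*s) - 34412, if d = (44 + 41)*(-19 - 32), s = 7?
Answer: -64850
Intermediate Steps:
d = -4335 (d = 85*(-51) = -4335)
(-93 + d*s) - 34412 = (-93 - 4335*7) - 34412 = (-93 - 30345) - 34412 = -30438 - 34412 = -64850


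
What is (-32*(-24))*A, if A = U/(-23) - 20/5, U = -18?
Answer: -56832/23 ≈ -2471.0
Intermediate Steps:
A = -74/23 (A = -18/(-23) - 20/5 = -18*(-1/23) - 20*1/5 = 18/23 - 4 = -74/23 ≈ -3.2174)
(-32*(-24))*A = -32*(-24)*(-74/23) = 768*(-74/23) = -56832/23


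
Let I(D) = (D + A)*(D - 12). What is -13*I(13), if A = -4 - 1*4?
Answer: -65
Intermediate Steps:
A = -8 (A = -4 - 4 = -8)
I(D) = (-12 + D)*(-8 + D) (I(D) = (D - 8)*(D - 12) = (-8 + D)*(-12 + D) = (-12 + D)*(-8 + D))
-13*I(13) = -13*(96 + 13² - 20*13) = -13*(96 + 169 - 260) = -13*5 = -65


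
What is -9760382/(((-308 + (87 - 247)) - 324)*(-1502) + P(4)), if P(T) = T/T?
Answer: -9760382/1189585 ≈ -8.2049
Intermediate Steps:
P(T) = 1
-9760382/(((-308 + (87 - 247)) - 324)*(-1502) + P(4)) = -9760382/(((-308 + (87 - 247)) - 324)*(-1502) + 1) = -9760382/(((-308 - 160) - 324)*(-1502) + 1) = -9760382/((-468 - 324)*(-1502) + 1) = -9760382/(-792*(-1502) + 1) = -9760382/(1189584 + 1) = -9760382/1189585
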